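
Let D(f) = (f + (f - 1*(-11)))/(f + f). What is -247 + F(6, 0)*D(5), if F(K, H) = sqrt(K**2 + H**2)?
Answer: -1172/5 ≈ -234.40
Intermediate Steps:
D(f) = (11 + 2*f)/(2*f) (D(f) = (f + (f + 11))/((2*f)) = (f + (11 + f))*(1/(2*f)) = (11 + 2*f)*(1/(2*f)) = (11 + 2*f)/(2*f))
F(K, H) = sqrt(H**2 + K**2)
-247 + F(6, 0)*D(5) = -247 + sqrt(0**2 + 6**2)*((11/2 + 5)/5) = -247 + sqrt(0 + 36)*((1/5)*(21/2)) = -247 + sqrt(36)*(21/10) = -247 + 6*(21/10) = -247 + 63/5 = -1172/5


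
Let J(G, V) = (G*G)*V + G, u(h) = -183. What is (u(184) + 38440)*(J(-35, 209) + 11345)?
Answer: 10227435095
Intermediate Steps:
J(G, V) = G + V*G² (J(G, V) = G²*V + G = V*G² + G = G + V*G²)
(u(184) + 38440)*(J(-35, 209) + 11345) = (-183 + 38440)*(-35*(1 - 35*209) + 11345) = 38257*(-35*(1 - 7315) + 11345) = 38257*(-35*(-7314) + 11345) = 38257*(255990 + 11345) = 38257*267335 = 10227435095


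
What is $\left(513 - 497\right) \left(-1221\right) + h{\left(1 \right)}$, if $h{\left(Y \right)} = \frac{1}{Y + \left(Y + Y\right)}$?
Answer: $- \frac{58607}{3} \approx -19536.0$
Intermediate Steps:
$h{\left(Y \right)} = \frac{1}{3 Y}$ ($h{\left(Y \right)} = \frac{1}{Y + 2 Y} = \frac{1}{3 Y}$)
$\left(513 - 497\right) \left(-1221\right) + h{\left(1 \right)} = \left(513 - 497\right) \left(-1221\right) + \frac{1}{3 \cdot 1} = \left(513 - 497\right) \left(-1221\right) + \frac{1}{3} \cdot 1 = 16 \left(-1221\right) + \frac{1}{3} = -19536 + \frac{1}{3} = - \frac{58607}{3}$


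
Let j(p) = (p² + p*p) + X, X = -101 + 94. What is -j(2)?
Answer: -1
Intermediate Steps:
X = -7
j(p) = -7 + 2*p² (j(p) = (p² + p*p) - 7 = (p² + p²) - 7 = 2*p² - 7 = -7 + 2*p²)
-j(2) = -(-7 + 2*2²) = -(-7 + 2*4) = -(-7 + 8) = -1*1 = -1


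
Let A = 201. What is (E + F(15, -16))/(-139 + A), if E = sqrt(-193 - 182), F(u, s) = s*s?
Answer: 128/31 + 5*I*sqrt(15)/62 ≈ 4.129 + 0.31234*I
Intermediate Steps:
F(u, s) = s**2
E = 5*I*sqrt(15) (E = sqrt(-375) = 5*I*sqrt(15) ≈ 19.365*I)
(E + F(15, -16))/(-139 + A) = (5*I*sqrt(15) + (-16)**2)/(-139 + 201) = (5*I*sqrt(15) + 256)/62 = (256 + 5*I*sqrt(15))*(1/62) = 128/31 + 5*I*sqrt(15)/62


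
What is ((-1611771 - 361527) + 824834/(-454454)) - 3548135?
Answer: -1254619068708/227227 ≈ -5.5214e+6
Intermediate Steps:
((-1611771 - 361527) + 824834/(-454454)) - 3548135 = (-1973298 + 824834*(-1/454454)) - 3548135 = (-1973298 - 412417/227227) - 3548135 = -448386997063/227227 - 3548135 = -1254619068708/227227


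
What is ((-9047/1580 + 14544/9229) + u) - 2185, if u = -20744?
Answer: -334407066023/14581820 ≈ -22933.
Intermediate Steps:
((-9047/1580 + 14544/9229) + u) - 2185 = ((-9047/1580 + 14544/9229) - 20744) - 2185 = (-60515243/14581820 - 20744) - 2185 = -302545789323/14581820 - 2185 = -334407066023/14581820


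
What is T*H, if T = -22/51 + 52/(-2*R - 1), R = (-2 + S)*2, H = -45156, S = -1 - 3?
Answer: -32301592/391 ≈ -82613.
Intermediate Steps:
S = -4
R = -12 (R = (-2 - 4)*2 = -6*2 = -12)
T = 2146/1173 (T = -22/51 + 52/(-2*(-12) - 1) = -22*1/51 + 52/(24 - 1) = -22/51 + 52/23 = 2146/1173 ≈ 1.8295)
T*H = (2146/1173)*(-45156) = -32301592/391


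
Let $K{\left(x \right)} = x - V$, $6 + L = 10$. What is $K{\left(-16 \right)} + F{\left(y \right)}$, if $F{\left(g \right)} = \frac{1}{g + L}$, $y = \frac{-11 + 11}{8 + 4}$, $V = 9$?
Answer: $- \frac{99}{4} \approx -24.75$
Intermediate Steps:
$L = 4$ ($L = -6 + 10 = 4$)
$y = 0$ ($y = \frac{0}{12} = 0 \cdot \frac{1}{12} = 0$)
$F{\left(g \right)} = \frac{1}{4 + g}$ ($F{\left(g \right)} = \frac{1}{g + 4} = \frac{1}{4 + g}$)
$K{\left(x \right)} = -9 + x$ ($K{\left(x \right)} = x - 9 = -9 + x$)
$K{\left(-16 \right)} + F{\left(y \right)} = \left(-9 - 16\right) + \frac{1}{4 + 0} = -25 + \frac{1}{4} = - \frac{99}{4}$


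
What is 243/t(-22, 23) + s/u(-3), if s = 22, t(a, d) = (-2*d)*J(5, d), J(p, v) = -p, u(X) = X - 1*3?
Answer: -1801/690 ≈ -2.6101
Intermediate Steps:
u(X) = -3 + X (u(X) = X - 3 = -3 + X)
t(a, d) = 10*d (t(a, d) = (-2*d)*(-1*5) = -2*d*(-5) = 10*d)
243/t(-22, 23) + s/u(-3) = 243/((10*23)) + 22/(-3 - 3) = 243/230 + 22/(-6) = 243*(1/230) + 22*(-⅙) = 243/230 - 11/3 = -1801/690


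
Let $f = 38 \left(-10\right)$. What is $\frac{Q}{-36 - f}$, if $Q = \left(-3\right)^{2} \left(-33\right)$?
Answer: $- \frac{297}{344} \approx -0.86337$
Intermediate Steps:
$f = -380$
$Q = -297$ ($Q = 9 \left(-33\right) = -297$)
$\frac{Q}{-36 - f} = - \frac{297}{-36 - -380} = - \frac{297}{-36 + 380} = - \frac{297}{344}$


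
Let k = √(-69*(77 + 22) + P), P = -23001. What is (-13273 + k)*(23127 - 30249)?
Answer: 94530306 - 14244*I*√7458 ≈ 9.453e+7 - 1.2301e+6*I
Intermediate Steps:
k = 2*I*√7458 (k = √(-69*(77 + 22) - 23001) = √(-69*99 - 23001) = √(-1*6831 - 23001) = √(-6831 - 23001) = √(-29832) = 2*I*√7458 ≈ 172.72*I)
(-13273 + k)*(23127 - 30249) = (-13273 + 2*I*√7458)*(23127 - 30249) = (-13273 + 2*I*√7458)*(-7122) = 94530306 - 14244*I*√7458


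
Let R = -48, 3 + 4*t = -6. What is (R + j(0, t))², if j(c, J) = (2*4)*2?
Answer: 1024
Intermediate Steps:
t = -9/4 (t = -¾ + (¼)*(-6) = -¾ - 3/2 = -9/4 ≈ -2.2500)
j(c, J) = 16 (j(c, J) = 8*2 = 16)
(R + j(0, t))² = (-48 + 16)² = (-32)² = 1024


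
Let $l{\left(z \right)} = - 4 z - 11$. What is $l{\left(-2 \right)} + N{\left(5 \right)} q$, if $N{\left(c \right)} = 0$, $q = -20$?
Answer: $-3$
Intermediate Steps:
$l{\left(z \right)} = -11 - 4 z$
$l{\left(-2 \right)} + N{\left(5 \right)} q = \left(-11 - -8\right) + 0 \left(-20\right) = \left(-11 + 8\right) + 0 = -3 + 0 = -3$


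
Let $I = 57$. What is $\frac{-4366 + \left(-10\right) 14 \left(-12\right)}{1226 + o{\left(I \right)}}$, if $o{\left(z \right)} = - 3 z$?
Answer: $- \frac{2686}{1055} \approx -2.546$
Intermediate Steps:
$\frac{-4366 + \left(-10\right) 14 \left(-12\right)}{1226 + o{\left(I \right)}} = \frac{-4366 + \left(-10\right) 14 \left(-12\right)}{1226 - 171} = \frac{-4366 - -1680}{1226 - 171} = \frac{-4366 + 1680}{1055} = \left(-2686\right) \frac{1}{1055} = - \frac{2686}{1055}$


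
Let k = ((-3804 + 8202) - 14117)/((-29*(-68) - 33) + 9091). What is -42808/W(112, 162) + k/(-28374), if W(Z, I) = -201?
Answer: 1488601899031/6989556580 ≈ 212.98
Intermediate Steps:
k = -9719/11030 (k = (4398 - 14117)/((1972 - 33) + 9091) = -9719/(1939 + 9091) = -9719/11030 ≈ -0.88114)
-42808/W(112, 162) + k/(-28374) = -42808/(-201) - 9719/11030/(-28374) = -42808*(-1/201) - 9719/11030*(-1/28374) = 42808/201 + 9719/312965220 = 1488601899031/6989556580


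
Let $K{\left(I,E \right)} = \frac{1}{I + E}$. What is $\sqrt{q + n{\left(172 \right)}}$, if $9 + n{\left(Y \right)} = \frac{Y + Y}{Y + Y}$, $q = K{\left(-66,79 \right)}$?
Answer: $\frac{i \sqrt{1339}}{13} \approx 2.8148 i$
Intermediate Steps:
$K{\left(I,E \right)} = \frac{1}{E + I}$
$q = \frac{1}{13}$ ($q = \frac{1}{79 - 66} = \frac{1}{13} \approx 0.076923$)
$n{\left(Y \right)} = -8$ ($n{\left(Y \right)} = -9 + \frac{Y + Y}{Y + Y} = -9 + \frac{2 Y}{2 Y} = -9 + 2 Y \frac{1}{2 Y} = -9 + 1 = -8$)
$\sqrt{q + n{\left(172 \right)}} = \sqrt{\frac{1}{13} - 8} = \sqrt{- \frac{103}{13}} = \frac{i \sqrt{1339}}{13}$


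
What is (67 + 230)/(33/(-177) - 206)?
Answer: -5841/4055 ≈ -1.4404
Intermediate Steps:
(67 + 230)/(33/(-177) - 206) = 297/(33*(-1/177) - 206) = 297/(-11/59 - 206) = 297/(-12165/59) = 297*(-59/12165) = -5841/4055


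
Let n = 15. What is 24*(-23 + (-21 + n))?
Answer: -696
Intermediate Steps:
24*(-23 + (-21 + n)) = 24*(-23 + (-21 + 15)) = 24*(-23 - 6) = 24*(-29) = -696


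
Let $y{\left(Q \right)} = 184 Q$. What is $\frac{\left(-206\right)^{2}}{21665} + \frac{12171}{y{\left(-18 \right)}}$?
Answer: $- \frac{41045561}{23918160} \approx -1.7161$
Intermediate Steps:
$\frac{\left(-206\right)^{2}}{21665} + \frac{12171}{y{\left(-18 \right)}} = \frac{\left(-206\right)^{2}}{21665} + \frac{12171}{184 \left(-18\right)} = 42436 \cdot \frac{1}{21665} + \frac{12171}{-3312} = \frac{42436}{21665} + 12171 \left(- \frac{1}{3312}\right) = \frac{42436}{21665} - \frac{4057}{1104} = - \frac{41045561}{23918160}$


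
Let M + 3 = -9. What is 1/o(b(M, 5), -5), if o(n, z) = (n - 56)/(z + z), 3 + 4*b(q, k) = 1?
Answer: 20/113 ≈ 0.17699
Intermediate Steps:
M = -12 (M = -3 - 9 = -12)
b(q, k) = -½ (b(q, k) = -¾ + (¼)*1 = -¾ + ¼ = -½)
o(n, z) = (-56 + n)/(2*z) (o(n, z) = (-56 + n)/((2*z)) = (-56 + n)*(1/(2*z)) = (-56 + n)/(2*z))
1/o(b(M, 5), -5) = 1/((½)*(-56 - ½)/(-5)) = 1/((½)*(-⅕)*(-113/2)) = 1/(113/20) = 20/113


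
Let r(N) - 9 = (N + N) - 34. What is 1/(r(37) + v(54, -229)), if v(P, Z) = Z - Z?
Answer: 1/49 ≈ 0.020408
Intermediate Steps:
v(P, Z) = 0
r(N) = -25 + 2*N (r(N) = 9 + ((N + N) - 34) = 9 + (2*N - 34) = 9 + (-34 + 2*N) = -25 + 2*N)
1/(r(37) + v(54, -229)) = 1/((-25 + 2*37) + 0) = 1/((-25 + 74) + 0) = 1/(49 + 0) = 1/49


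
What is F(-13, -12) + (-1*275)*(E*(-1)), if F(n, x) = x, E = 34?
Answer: 9338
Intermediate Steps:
F(-13, -12) + (-1*275)*(E*(-1)) = -12 + (-1*275)*(34*(-1)) = -12 - 275*(-34) = -12 + 9350 = 9338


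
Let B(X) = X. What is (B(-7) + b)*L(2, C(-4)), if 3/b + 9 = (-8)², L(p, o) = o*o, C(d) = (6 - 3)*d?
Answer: -55008/55 ≈ -1000.1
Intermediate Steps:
C(d) = 3*d
L(p, o) = o²
b = 3/55 (b = 3/(-9 + (-8)²) = 3/(-9 + 64) = 3/55 ≈ 0.054545)
(B(-7) + b)*L(2, C(-4)) = (-7 + 3/55)*(3*(-4))² = -382/55*(-12)² = -382/55*144 = -55008/55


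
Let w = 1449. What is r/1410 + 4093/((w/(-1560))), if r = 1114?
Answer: -166691641/37835 ≈ -4405.8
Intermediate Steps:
r/1410 + 4093/((w/(-1560))) = 1114/1410 + 4093/((1449/(-1560))) = 1114*(1/1410) + 4093/((1449*(-1/1560))) = 557/705 + 4093/(-483/520) = 557/705 + 4093*(-520/483) = 557/705 - 2128360/483 = -166691641/37835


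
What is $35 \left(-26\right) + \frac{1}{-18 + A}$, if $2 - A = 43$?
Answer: $- \frac{53691}{59} \approx -910.02$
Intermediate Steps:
$A = -41$ ($A = 2 - 43 = -41$)
$35 \left(-26\right) + \frac{1}{-18 + A} = 35 \left(-26\right) + \frac{1}{-18 - 41} = -910 + \frac{1}{-59} = -910 - \frac{1}{59} = - \frac{53691}{59}$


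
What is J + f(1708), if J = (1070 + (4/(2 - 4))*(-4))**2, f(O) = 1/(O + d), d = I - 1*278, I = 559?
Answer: 2311385077/1989 ≈ 1.1621e+6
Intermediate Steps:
d = 281 (d = 559 - 1*278 = 559 - 278 = 281)
f(O) = 1/(281 + O) (f(O) = 1/(O + 281) = 1/(281 + O))
J = 1162084 (J = (1070 + (4/(-2))*(-4))**2 = (1070 - 1/2*4*(-4))**2 = (1070 - 2*(-4))**2 = (1070 + 8)**2 = 1078**2 = 1162084)
J + f(1708) = 1162084 + 1/(281 + 1708) = 1162084 + 1/1989 = 2311385077/1989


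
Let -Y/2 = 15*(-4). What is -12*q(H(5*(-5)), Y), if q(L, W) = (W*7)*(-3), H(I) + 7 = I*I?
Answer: 30240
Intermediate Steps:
H(I) = -7 + I² (H(I) = -7 + I*I = -7 + I²)
Y = 120 (Y = -30*(-4) = -2*(-60) = 120)
q(L, W) = -21*W (q(L, W) = (7*W)*(-3) = -21*W)
-12*q(H(5*(-5)), Y) = -(-252)*120 = -12*(-2520) = 30240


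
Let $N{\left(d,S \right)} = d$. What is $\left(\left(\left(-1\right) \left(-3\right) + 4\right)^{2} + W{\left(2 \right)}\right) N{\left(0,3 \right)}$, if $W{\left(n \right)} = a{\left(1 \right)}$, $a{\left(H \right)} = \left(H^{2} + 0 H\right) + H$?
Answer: $0$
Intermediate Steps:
$a{\left(H \right)} = H + H^{2}$ ($a{\left(H \right)} = \left(H^{2} + 0\right) + H = H^{2} + H = H + H^{2}$)
$W{\left(n \right)} = 2$ ($W{\left(n \right)} = 1 \left(1 + 1\right) = 1 \cdot 2 = 2$)
$\left(\left(\left(-1\right) \left(-3\right) + 4\right)^{2} + W{\left(2 \right)}\right) N{\left(0,3 \right)} = \left(\left(\left(-1\right) \left(-3\right) + 4\right)^{2} + 2\right) 0 = \left(\left(3 + 4\right)^{2} + 2\right) 0 = \left(7^{2} + 2\right) 0 = \left(49 + 2\right) 0 = 51 \cdot 0 = 0$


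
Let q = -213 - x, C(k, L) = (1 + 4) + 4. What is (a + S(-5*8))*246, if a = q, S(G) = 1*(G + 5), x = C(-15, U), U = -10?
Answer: -63222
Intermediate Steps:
C(k, L) = 9 (C(k, L) = 5 + 4 = 9)
x = 9
S(G) = 5 + G (S(G) = 1*(5 + G) = 5 + G)
q = -222 (q = -213 - 1*9 = -213 - 9 = -222)
a = -222
(a + S(-5*8))*246 = (-222 + (5 - 5*8))*246 = (-222 + (5 - 40))*246 = (-222 - 35)*246 = -257*246 = -63222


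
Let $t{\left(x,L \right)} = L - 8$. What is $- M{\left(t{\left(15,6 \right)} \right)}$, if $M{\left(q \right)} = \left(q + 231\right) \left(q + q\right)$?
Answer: $916$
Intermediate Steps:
$t{\left(x,L \right)} = -8 + L$
$M{\left(q \right)} = 2 q \left(231 + q\right)$ ($M{\left(q \right)} = \left(231 + q\right) 2 q = 2 q \left(231 + q\right)$)
$- M{\left(t{\left(15,6 \right)} \right)} = - 2 \left(-8 + 6\right) \left(231 + \left(-8 + 6\right)\right) = - 2 \left(-2\right) \left(231 - 2\right) = - 2 \left(-2\right) 229 = \left(-1\right) \left(-916\right) = 916$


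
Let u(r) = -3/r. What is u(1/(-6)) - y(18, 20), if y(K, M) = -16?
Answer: 34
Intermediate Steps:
u(1/(-6)) - y(18, 20) = -3/(1/(-6)) - 1*(-16) = -3/(-1/6) + 16 = -3*(-6) + 16 = 18 + 16 = 34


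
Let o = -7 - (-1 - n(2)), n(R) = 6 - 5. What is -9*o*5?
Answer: 225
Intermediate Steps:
n(R) = 1
o = -5 (o = -7 - (-1 - 1*1) = -7 - (-1 - 1) = -7 - 1*(-2) = -7 + 2 = -5)
-9*o*5 = -9*(-5)*5 = 45*5 = 225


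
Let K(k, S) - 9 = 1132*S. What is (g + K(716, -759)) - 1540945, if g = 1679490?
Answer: -720634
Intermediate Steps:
K(k, S) = 9 + 1132*S
(g + K(716, -759)) - 1540945 = (1679490 + (9 + 1132*(-759))) - 1540945 = (1679490 + (9 - 859188)) - 1540945 = (1679490 - 859179) - 1540945 = 820311 - 1540945 = -720634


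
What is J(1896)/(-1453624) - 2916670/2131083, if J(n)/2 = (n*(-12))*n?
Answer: 22452586108174/387224174349 ≈ 57.983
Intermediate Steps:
J(n) = -24*n² (J(n) = 2*((n*(-12))*n) = 2*((-12*n)*n) = 2*(-12*n²) = -24*n²)
J(1896)/(-1453624) - 2916670/2131083 = -24*1896²/(-1453624) - 2916670/2131083 = -24*3594816*(-1/1453624) - 2916670*1/2131083 = -86275584*(-1/1453624) - 2916670/2131083 = 10784448/181703 - 2916670/2131083 = 22452586108174/387224174349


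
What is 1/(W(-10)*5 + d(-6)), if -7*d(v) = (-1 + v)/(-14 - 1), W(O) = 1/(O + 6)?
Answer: -60/79 ≈ -0.75949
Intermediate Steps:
W(O) = 1/(6 + O)
d(v) = -1/105 + v/105 (d(v) = -(-1 + v)/(7*(-14 - 1)) = -(-1 + v)/(7*(-15)) = -(-1 + v)*(-1)/(7*15) = -(1/15 - v/15)/7 = -1/105 + v/105)
1/(W(-10)*5 + d(-6)) = 1/(5/(6 - 10) + (-1/105 + (1/105)*(-6))) = 1/(5/(-4) + (-1/105 - 2/35)) = 1/(-1/4*5 - 1/15) = 1/(-5/4 - 1/15) = 1/(-79/60) = -60/79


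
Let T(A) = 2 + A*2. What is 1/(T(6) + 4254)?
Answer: 1/4268 ≈ 0.00023430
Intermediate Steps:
T(A) = 2 + 2*A
1/(T(6) + 4254) = 1/((2 + 2*6) + 4254) = 1/((2 + 12) + 4254) = 1/(14 + 4254) = 1/4268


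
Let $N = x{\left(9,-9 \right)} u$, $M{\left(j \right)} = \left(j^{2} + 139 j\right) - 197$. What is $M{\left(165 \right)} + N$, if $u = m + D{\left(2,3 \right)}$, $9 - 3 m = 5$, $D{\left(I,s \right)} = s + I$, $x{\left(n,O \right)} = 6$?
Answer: $50001$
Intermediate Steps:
$D{\left(I,s \right)} = I + s$
$m = \frac{4}{3}$ ($m = 3 - \frac{5}{3} = \frac{4}{3} \approx 1.3333$)
$M{\left(j \right)} = -197 + j^{2} + 139 j$
$u = \frac{19}{3}$ ($u = \frac{4}{3} + \left(2 + 3\right) = \frac{4}{3} + 5 = \frac{19}{3} \approx 6.3333$)
$N = 38$ ($N = 6 \cdot \frac{19}{3} = 38$)
$M{\left(165 \right)} + N = \left(-197 + 165^{2} + 139 \cdot 165\right) + 38 = \left(-197 + 27225 + 22935\right) + 38 = 49963 + 38 = 50001$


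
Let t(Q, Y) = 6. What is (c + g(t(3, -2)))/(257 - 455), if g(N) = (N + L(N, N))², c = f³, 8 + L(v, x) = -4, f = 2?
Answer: -2/9 ≈ -0.22222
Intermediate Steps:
L(v, x) = -12 (L(v, x) = -8 - 4 = -12)
c = 8 (c = 2³ = 8)
g(N) = (-12 + N)² (g(N) = (N - 12)² = (-12 + N)²)
(c + g(t(3, -2)))/(257 - 455) = (8 + (-12 + 6)²)/(257 - 455) = (8 + (-6)²)/(-198) = (8 + 36)*(-1/198) = 44*(-1/198) = -2/9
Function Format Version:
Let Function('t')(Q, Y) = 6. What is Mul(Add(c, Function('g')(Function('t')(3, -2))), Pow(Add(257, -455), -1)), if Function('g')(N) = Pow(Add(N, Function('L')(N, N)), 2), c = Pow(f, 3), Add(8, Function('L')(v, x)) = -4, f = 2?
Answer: Rational(-2, 9) ≈ -0.22222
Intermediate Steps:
Function('L')(v, x) = -12 (Function('L')(v, x) = Add(-8, -4) = -12)
c = 8 (c = Pow(2, 3) = 8)
Function('g')(N) = Pow(Add(-12, N), 2) (Function('g')(N) = Pow(Add(N, -12), 2) = Pow(Add(-12, N), 2))
Mul(Add(c, Function('g')(Function('t')(3, -2))), Pow(Add(257, -455), -1)) = Mul(Add(8, Pow(Add(-12, 6), 2)), Pow(Add(257, -455), -1)) = Mul(Add(8, Pow(-6, 2)), Pow(-198, -1)) = Mul(Add(8, 36), Rational(-1, 198)) = Mul(44, Rational(-1, 198)) = Rational(-2, 9)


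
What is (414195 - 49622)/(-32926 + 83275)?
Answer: 364573/50349 ≈ 7.2409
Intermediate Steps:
(414195 - 49622)/(-32926 + 83275) = 364573/50349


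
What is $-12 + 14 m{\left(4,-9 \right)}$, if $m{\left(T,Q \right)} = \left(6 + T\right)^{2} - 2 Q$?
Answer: $1640$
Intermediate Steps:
$-12 + 14 m{\left(4,-9 \right)} = -12 + 14 \left(\left(6 + 4\right)^{2} - -18\right) = -12 + 14 \left(10^{2} + 18\right) = -12 + 14 \left(100 + 18\right) = -12 + 14 \cdot 118 = -12 + 1652 = 1640$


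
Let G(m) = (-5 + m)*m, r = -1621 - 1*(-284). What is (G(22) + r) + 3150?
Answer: 2187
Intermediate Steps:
r = -1337 (r = -1621 + 284 = -1337)
G(m) = m*(-5 + m)
(G(22) + r) + 3150 = (22*(-5 + 22) - 1337) + 3150 = (22*17 - 1337) + 3150 = (374 - 1337) + 3150 = -963 + 3150 = 2187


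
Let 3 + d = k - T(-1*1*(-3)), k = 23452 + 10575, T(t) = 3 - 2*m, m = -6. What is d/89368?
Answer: 34009/89368 ≈ 0.38055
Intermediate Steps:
T(t) = 15 (T(t) = 3 - 2*(-6) = 3 + 12 = 15)
k = 34027
d = 34009 (d = -3 + (34027 - 1*15) = -3 + (34027 - 15) = -3 + 34012 = 34009)
d/89368 = 34009/89368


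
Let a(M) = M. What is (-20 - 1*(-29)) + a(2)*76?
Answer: 161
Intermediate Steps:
(-20 - 1*(-29)) + a(2)*76 = (-20 - 1*(-29)) + 2*76 = (-20 + 29) + 152 = 9 + 152 = 161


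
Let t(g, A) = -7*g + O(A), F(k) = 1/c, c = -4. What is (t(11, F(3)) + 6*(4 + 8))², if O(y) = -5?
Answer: 100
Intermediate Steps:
F(k) = -¼ (F(k) = 1/(-4) = -¼)
t(g, A) = -5 - 7*g (t(g, A) = -7*g - 5 = -5 - 7*g)
(t(11, F(3)) + 6*(4 + 8))² = ((-5 - 7*11) + 6*(4 + 8))² = ((-5 - 77) + 6*12)² = (-82 + 72)² = (-10)² = 100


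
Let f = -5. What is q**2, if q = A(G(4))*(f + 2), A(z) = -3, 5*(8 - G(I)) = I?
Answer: 81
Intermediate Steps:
G(I) = 8 - I/5
q = 9 (q = -3*(-5 + 2) = -3*(-3) = 9)
q**2 = 9**2 = 81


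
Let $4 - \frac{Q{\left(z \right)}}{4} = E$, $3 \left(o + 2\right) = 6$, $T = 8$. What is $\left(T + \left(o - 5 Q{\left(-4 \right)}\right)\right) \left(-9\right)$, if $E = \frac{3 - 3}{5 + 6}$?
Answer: $648$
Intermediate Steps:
$o = 0$ ($o = -2 + \frac{1}{3} \cdot 6 = -2 + 2 = 0$)
$E = 0$ ($E = \frac{0}{11} = 0 \cdot \frac{1}{11} = 0$)
$Q{\left(z \right)} = 16$ ($Q{\left(z \right)} = 16 - 0 = 16 + 0 = 16$)
$\left(T + \left(o - 5 Q{\left(-4 \right)}\right)\right) \left(-9\right) = \left(8 + \left(0 - 80\right)\right) \left(-9\right) = \left(8 - 80\right) \left(-9\right) = \left(-72\right) \left(-9\right) = 648$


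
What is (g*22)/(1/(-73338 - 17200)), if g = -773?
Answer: 1539689228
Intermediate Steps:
(g*22)/(1/(-73338 - 17200)) = (-773*22)/(1/(-73338 - 17200)) = -17006/(1/(-90538)) = -17006/(-1/90538) = -17006*(-90538) = 1539689228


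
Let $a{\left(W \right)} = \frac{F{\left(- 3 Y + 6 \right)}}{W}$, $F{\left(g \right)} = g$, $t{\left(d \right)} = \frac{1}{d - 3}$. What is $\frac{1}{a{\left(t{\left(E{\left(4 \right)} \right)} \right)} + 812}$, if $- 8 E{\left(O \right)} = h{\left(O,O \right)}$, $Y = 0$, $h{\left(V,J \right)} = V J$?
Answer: $\frac{1}{782} \approx 0.0012788$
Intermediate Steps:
$h{\left(V,J \right)} = J V$
$E{\left(O \right)} = - \frac{O^{2}}{8}$ ($E{\left(O \right)} = - \frac{O O}{8} = - \frac{O^{2}}{8}$)
$t{\left(d \right)} = \frac{1}{-3 + d}$
$a{\left(W \right)} = \frac{6}{W}$ ($a{\left(W \right)} = \frac{\left(-3\right) 0 + 6}{W} = \frac{0 + 6}{W} = \frac{6}{W}$)
$\frac{1}{a{\left(t{\left(E{\left(4 \right)} \right)} \right)} + 812} = \frac{1}{\frac{6}{\frac{1}{-3 - \frac{4^{2}}{8}}} + 812} = \frac{1}{\frac{6}{\frac{1}{-3 - 2}} + 812} = \frac{1}{\frac{6}{\frac{1}{-5}} + 812} = \frac{1}{\frac{6}{- \frac{1}{5}} + 812} = \frac{1}{6 \left(-5\right) + 812} = \frac{1}{-30 + 812} = \frac{1}{782}$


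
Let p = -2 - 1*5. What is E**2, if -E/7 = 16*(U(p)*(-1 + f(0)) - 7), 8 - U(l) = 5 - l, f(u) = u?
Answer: 112896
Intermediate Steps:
p = -7 (p = -2 - 5 = -7)
U(l) = 3 + l (U(l) = 8 - (5 - l) = 8 + (-5 + l) = 3 + l)
E = 336 (E = -112*((3 - 7)*(-1 + 0) - 7) = -112*(-4*(-1) - 7) = -112*(4 - 7) = -112*(-3) = -7*(-48) = 336)
E**2 = 336**2 = 112896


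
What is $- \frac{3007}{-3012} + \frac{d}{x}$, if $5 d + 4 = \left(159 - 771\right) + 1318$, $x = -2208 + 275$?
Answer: $\frac{26948231}{29110980} \approx 0.92571$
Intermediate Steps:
$x = -1933$
$d = \frac{702}{5}$ ($d = - \frac{4}{5} + \frac{\left(159 - 771\right) + 1318}{5} = - \frac{4}{5} + \frac{-612 + 1318}{5} = - \frac{4}{5} + \frac{1}{5} \cdot 706 = - \frac{4}{5} + \frac{706}{5} = \frac{702}{5} \approx 140.4$)
$- \frac{3007}{-3012} + \frac{d}{x} = - \frac{3007}{-3012} + \frac{702}{5 \left(-1933\right)} = \left(-3007\right) \left(- \frac{1}{3012}\right) + \frac{702}{5} \left(- \frac{1}{1933}\right) = \frac{3007}{3012} - \frac{702}{9665} = \frac{26948231}{29110980}$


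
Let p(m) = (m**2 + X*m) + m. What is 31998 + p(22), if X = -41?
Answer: 31602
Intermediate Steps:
p(m) = m**2 - 40*m (p(m) = (m**2 - 41*m) + m = m**2 - 40*m)
31998 + p(22) = 31998 + 22*(-40 + 22) = 31998 + 22*(-18) = 31998 - 396 = 31602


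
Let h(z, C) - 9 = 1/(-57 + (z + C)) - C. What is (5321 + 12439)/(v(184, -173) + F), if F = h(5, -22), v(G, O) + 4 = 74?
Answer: 438080/2491 ≈ 175.87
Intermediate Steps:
v(G, O) = 70 (v(G, O) = -4 + 74 = 70)
h(z, C) = 9 + 1/(-57 + C + z) - C (h(z, C) = 9 + (1/(-57 + (z + C)) - C) = 9 + (1/(-57 + (C + z)) - C) = 9 + (1/(-57 + C + z) - C) = 9 + 1/(-57 + C + z) - C)
F = 2293/74 (F = (-512 - 1*(-22)² + 9*5 + 66*(-22) - 1*(-22)*5)/(-57 - 22 + 5) = (-512 - 1*484 + 45 - 1452 + 110)/(-74) = -(-512 - 484 + 45 - 1452 + 110)/74 = -1/74*(-2293) = 2293/74 ≈ 30.986)
(5321 + 12439)/(v(184, -173) + F) = (5321 + 12439)/(70 + 2293/74) = 17760/(7473/74) = 17760*(74/7473) = 438080/2491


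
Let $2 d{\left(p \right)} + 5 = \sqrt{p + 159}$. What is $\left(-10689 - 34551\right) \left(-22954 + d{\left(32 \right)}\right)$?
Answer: $1038552060 - 22620 \sqrt{191} \approx 1.0382 \cdot 10^{9}$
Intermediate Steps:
$d{\left(p \right)} = - \frac{5}{2} + \frac{\sqrt{159 + p}}{2}$ ($d{\left(p \right)} = - \frac{5}{2} + \frac{\sqrt{p + 159}}{2} = - \frac{5}{2} + \frac{\sqrt{159 + p}}{2}$)
$\left(-10689 - 34551\right) \left(-22954 + d{\left(32 \right)}\right) = \left(-10689 - 34551\right) \left(-22954 - \left(\frac{5}{2} - \frac{\sqrt{159 + 32}}{2}\right)\right) = - 45240 \left(-22954 - \left(\frac{5}{2} - \frac{\sqrt{191}}{2}\right)\right) = - 45240 \left(- \frac{45913}{2} + \frac{\sqrt{191}}{2}\right) = 1038552060 - 22620 \sqrt{191}$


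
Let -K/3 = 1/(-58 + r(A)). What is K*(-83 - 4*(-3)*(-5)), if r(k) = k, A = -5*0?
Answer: -429/58 ≈ -7.3966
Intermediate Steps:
A = 0
K = 3/58 (K = -3/(-58 + 0) = -3/(-58) = -3*(-1/58) = 3/58 ≈ 0.051724)
K*(-83 - 4*(-3)*(-5)) = 3*(-83 - 4*(-3)*(-5))/58 = 3*(-83 + 12*(-5))/58 = 3*(-83 - 60)/58 = (3/58)*(-143) = -429/58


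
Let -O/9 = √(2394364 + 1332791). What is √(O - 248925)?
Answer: √(-248925 - 9*√3727155) ≈ 516.04*I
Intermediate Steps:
O = -9*√3727155 (O = -9*√(2394364 + 1332791) = -9*√3727155 ≈ -17375.)
√(O - 248925) = √(-9*√3727155 - 248925) = √(-248925 - 9*√3727155)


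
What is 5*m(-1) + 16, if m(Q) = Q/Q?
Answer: 21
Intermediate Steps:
m(Q) = 1
5*m(-1) + 16 = 5*1 + 16 = 5 + 16 = 21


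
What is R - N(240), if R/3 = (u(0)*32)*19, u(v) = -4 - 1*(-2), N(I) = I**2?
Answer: -61248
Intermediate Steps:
u(v) = -2 (u(v) = -4 + 2 = -2)
R = -3648 (R = 3*(-2*32*19) = 3*(-64*19) = 3*(-1216) = -3648)
R - N(240) = -3648 - 1*240**2 = -3648 - 1*57600 = -3648 - 57600 = -61248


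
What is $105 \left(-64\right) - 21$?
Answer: $-6741$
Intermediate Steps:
$105 \left(-64\right) - 21 = -6720 - 21 = -6741$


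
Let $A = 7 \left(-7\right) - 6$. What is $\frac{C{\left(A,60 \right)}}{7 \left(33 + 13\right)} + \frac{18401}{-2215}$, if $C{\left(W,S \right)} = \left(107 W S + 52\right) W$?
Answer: $\frac{21502073739}{356615} \approx 60295.0$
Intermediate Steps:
$A = -55$ ($A = -49 - 6 = -55$)
$C{\left(W,S \right)} = W \left(52 + 107 S W\right)$ ($C{\left(W,S \right)} = \left(107 S W + 52\right) W = \left(52 + 107 S W\right) W = W \left(52 + 107 S W\right)$)
$\frac{C{\left(A,60 \right)}}{7 \left(33 + 13\right)} + \frac{18401}{-2215} = \frac{\left(-55\right) \left(52 + 107 \cdot 60 \left(-55\right)\right)}{7 \left(33 + 13\right)} + \frac{18401}{-2215} = \frac{\left(-55\right) \left(52 - 353100\right)}{7 \cdot 46} + 18401 \left(- \frac{1}{2215}\right) = \frac{\left(-55\right) \left(-353048\right)}{322} - \frac{18401}{2215} = 19417640 \cdot \frac{1}{322} - \frac{18401}{2215} = \frac{9708820}{161} - \frac{18401}{2215} = \frac{21502073739}{356615}$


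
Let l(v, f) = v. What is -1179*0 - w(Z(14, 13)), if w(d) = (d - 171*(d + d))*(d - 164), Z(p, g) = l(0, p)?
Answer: 0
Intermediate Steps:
Z(p, g) = 0
w(d) = -341*d*(-164 + d) (w(d) = (d - 342*d)*(-164 + d) = (-341*d)*(-164 + d) = -341*d*(-164 + d))
-1179*0 - w(Z(14, 13)) = -1179*0 - 341*0*(164 - 1*0) = 0 - 341*0*(164 + 0) = 0 - 341*0*164 = 0 - 1*0 = 0 + 0 = 0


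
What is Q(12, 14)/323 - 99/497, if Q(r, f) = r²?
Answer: 39591/160531 ≈ 0.24663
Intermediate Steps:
Q(12, 14)/323 - 99/497 = 12²/323 - 99/497 = 144*(1/323) - 99*1/497 = 144/323 - 99/497 = 39591/160531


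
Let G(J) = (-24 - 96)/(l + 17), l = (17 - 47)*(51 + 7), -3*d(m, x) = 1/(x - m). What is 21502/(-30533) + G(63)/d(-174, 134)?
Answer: -3422546986/52608359 ≈ -65.057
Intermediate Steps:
d(m, x) = -1/(3*(x - m))
l = -1740 (l = -30*58 = -1740)
G(J) = 120/1723 (G(J) = (-24 - 96)/(-1740 + 17) = -120/(-1723) = -120*(-1/1723) = 120/1723)
21502/(-30533) + G(63)/d(-174, 134) = 21502/(-30533) + 120/(1723*((1/(3*(-174 - 1*134))))) = 21502*(-1/30533) + 120/(1723*((1/(3*(-174 - 134))))) = -21502/30533 + 120/(1723*(((⅓)/(-308)))) = -21502/30533 + 120/(1723*(((⅓)*(-1/308)))) = -21502/30533 + 120/(1723*(-1/924)) = -21502/30533 + (120/1723)*(-924) = -21502/30533 - 110880/1723 = -3422546986/52608359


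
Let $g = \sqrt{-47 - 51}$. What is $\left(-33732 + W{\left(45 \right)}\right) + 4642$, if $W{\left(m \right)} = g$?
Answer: $-29090 + 7 i \sqrt{2} \approx -29090.0 + 9.8995 i$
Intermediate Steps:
$g = 7 i \sqrt{2}$ ($g = \sqrt{-98} = 7 i \sqrt{2} \approx 9.8995 i$)
$W{\left(m \right)} = 7 i \sqrt{2}$
$\left(-33732 + W{\left(45 \right)}\right) + 4642 = \left(-33732 + 7 i \sqrt{2}\right) + 4642 = -29090 + 7 i \sqrt{2}$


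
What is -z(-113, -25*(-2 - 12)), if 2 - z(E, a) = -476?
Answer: -478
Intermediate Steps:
z(E, a) = 478 (z(E, a) = 2 - 1*(-476) = 2 + 476 = 478)
-z(-113, -25*(-2 - 12)) = -1*478 = -478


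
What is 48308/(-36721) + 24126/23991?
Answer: -91008794/293657837 ≈ -0.30991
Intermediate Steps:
48308/(-36721) + 24126/23991 = 48308*(-1/36721) + 24126*(1/23991) = -48308/36721 + 8042/7997 = -91008794/293657837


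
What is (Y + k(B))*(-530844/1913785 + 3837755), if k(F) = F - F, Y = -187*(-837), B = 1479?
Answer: 37083074342824719/61735 ≈ 6.0068e+11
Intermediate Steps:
Y = 156519
k(F) = 0
(Y + k(B))*(-530844/1913785 + 3837755) = (156519 + 0)*(-530844/1913785 + 3837755) = 156519*(-530844*1/1913785 + 3837755) = 156519*(-17124/61735 + 3837755) = 156519*(236923787801/61735) = 37083074342824719/61735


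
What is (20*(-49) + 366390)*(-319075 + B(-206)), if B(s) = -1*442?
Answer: -116754706970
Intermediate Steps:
B(s) = -442
(20*(-49) + 366390)*(-319075 + B(-206)) = (20*(-49) + 366390)*(-319075 - 442) = (-980 + 366390)*(-319517) = 365410*(-319517) = -116754706970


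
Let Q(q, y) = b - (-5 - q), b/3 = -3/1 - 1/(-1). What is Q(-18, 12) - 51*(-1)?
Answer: 32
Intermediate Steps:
b = -6 (b = 3*(-3/1 - 1/(-1)) = 3*(-3*1 - 1*(-1)) = 3*(-3 + 1) = 3*(-2) = -6)
Q(q, y) = -1 + q (Q(q, y) = -6 - (-5 - q) = -6 + (5 + q) = -1 + q)
Q(-18, 12) - 51*(-1) = (-1 - 18) - 51*(-1) = -19 - 1*(-51) = -19 + 51 = 32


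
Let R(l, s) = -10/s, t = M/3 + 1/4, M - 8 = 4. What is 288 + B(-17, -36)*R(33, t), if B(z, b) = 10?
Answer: 4496/17 ≈ 264.47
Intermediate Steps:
M = 12 (M = 8 + 4 = 12)
t = 17/4 (t = 12/3 + 1/4 = 12*(1/3) + 1*(1/4) = 4 + 1/4 = 17/4 ≈ 4.2500)
288 + B(-17, -36)*R(33, t) = 288 + 10*(-10/17/4) = 288 + 10*(-10*4/17) = 288 + 10*(-40/17) = 288 - 400/17 = 4496/17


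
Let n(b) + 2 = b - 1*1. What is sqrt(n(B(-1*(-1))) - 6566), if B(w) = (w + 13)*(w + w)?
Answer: I*sqrt(6541) ≈ 80.876*I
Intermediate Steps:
B(w) = 2*w*(13 + w) (B(w) = (13 + w)*(2*w) = 2*w*(13 + w))
n(b) = -3 + b (n(b) = -2 + (b - 1*1) = -2 + (b - 1) = -2 + (-1 + b) = -3 + b)
sqrt(n(B(-1*(-1))) - 6566) = sqrt((-3 + 2*(-1*(-1))*(13 - 1*(-1))) - 6566) = sqrt((-3 + 2*1*(13 + 1)) - 6566) = sqrt((-3 + 2*1*14) - 6566) = sqrt((-3 + 28) - 6566) = sqrt(25 - 6566) = sqrt(-6541) = I*sqrt(6541)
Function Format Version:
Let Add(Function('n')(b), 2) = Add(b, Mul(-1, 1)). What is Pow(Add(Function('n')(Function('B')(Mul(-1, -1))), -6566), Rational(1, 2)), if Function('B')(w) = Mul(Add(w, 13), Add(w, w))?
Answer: Mul(I, Pow(6541, Rational(1, 2))) ≈ Mul(80.876, I)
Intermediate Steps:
Function('B')(w) = Mul(2, w, Add(13, w)) (Function('B')(w) = Mul(Add(13, w), Mul(2, w)) = Mul(2, w, Add(13, w)))
Function('n')(b) = Add(-3, b) (Function('n')(b) = Add(-2, Add(b, Mul(-1, 1))) = Add(-2, Add(b, -1)) = Add(-2, Add(-1, b)) = Add(-3, b))
Pow(Add(Function('n')(Function('B')(Mul(-1, -1))), -6566), Rational(1, 2)) = Pow(Add(Add(-3, Mul(2, Mul(-1, -1), Add(13, Mul(-1, -1)))), -6566), Rational(1, 2)) = Pow(Add(Add(-3, Mul(2, 1, Add(13, 1))), -6566), Rational(1, 2)) = Pow(Add(Add(-3, Mul(2, 1, 14)), -6566), Rational(1, 2)) = Pow(Add(Add(-3, 28), -6566), Rational(1, 2)) = Pow(Add(25, -6566), Rational(1, 2)) = Pow(-6541, Rational(1, 2)) = Mul(I, Pow(6541, Rational(1, 2)))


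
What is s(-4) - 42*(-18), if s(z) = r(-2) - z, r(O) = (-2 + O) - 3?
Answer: 753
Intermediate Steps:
r(O) = -5 + O
s(z) = -7 - z (s(z) = (-5 - 2) - z = -7 - z)
s(-4) - 42*(-18) = (-7 - 1*(-4)) - 42*(-18) = (-7 + 4) + 756 = -3 + 756 = 753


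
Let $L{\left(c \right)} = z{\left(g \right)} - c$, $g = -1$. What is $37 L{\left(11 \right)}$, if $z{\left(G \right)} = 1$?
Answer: $-370$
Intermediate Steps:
$L{\left(c \right)} = 1 - c$
$37 L{\left(11 \right)} = 37 \left(1 - 11\right) = 37 \left(-10\right) = -370$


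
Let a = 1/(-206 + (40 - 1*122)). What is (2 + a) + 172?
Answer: 50111/288 ≈ 174.00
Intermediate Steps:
a = -1/288 (a = 1/(-206 + (40 - 122)) = 1/(-206 - 82) = 1/(-288) = -1/288 ≈ -0.0034722)
(2 + a) + 172 = (2 - 1/288) + 172 = 575/288 + 172 = 50111/288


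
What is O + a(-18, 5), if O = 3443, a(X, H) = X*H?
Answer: 3353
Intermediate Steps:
a(X, H) = H*X
O + a(-18, 5) = 3443 + 5*(-18) = 3443 - 90 = 3353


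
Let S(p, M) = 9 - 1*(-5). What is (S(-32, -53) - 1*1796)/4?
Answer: -891/2 ≈ -445.50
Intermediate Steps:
S(p, M) = 14 (S(p, M) = 9 + 5 = 14)
(S(-32, -53) - 1*1796)/4 = (14 - 1*1796)/4 = (14 - 1796)/4 = (1/4)*(-1782) = -891/2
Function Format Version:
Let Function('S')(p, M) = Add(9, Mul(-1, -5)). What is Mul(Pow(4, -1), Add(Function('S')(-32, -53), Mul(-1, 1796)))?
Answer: Rational(-891, 2) ≈ -445.50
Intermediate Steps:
Function('S')(p, M) = 14 (Function('S')(p, M) = Add(9, 5) = 14)
Mul(Pow(4, -1), Add(Function('S')(-32, -53), Mul(-1, 1796))) = Mul(Pow(4, -1), Add(14, Mul(-1, 1796))) = Mul(Rational(1, 4), Add(14, -1796)) = Mul(Rational(1, 4), -1782) = Rational(-891, 2)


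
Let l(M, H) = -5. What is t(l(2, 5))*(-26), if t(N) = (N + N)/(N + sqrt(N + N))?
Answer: -260/7 - 52*I*sqrt(10)/7 ≈ -37.143 - 23.491*I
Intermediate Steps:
t(N) = 2*N/(N + sqrt(2)*sqrt(N)) (t(N) = (2*N)/(N + sqrt(2*N)) = (2*N)/(N + sqrt(2)*sqrt(N)) = 2*N/(N + sqrt(2)*sqrt(N)))
t(l(2, 5))*(-26) = (2*(-5)/(-5 + sqrt(2)*sqrt(-5)))*(-26) = (2*(-5)/(-5 + sqrt(2)*(I*sqrt(5))))*(-26) = (2*(-5)/(-5 + I*sqrt(10)))*(-26) = -10/(-5 + I*sqrt(10))*(-26) = 260/(-5 + I*sqrt(10))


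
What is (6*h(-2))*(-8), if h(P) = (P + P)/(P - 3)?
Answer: -192/5 ≈ -38.400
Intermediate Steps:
h(P) = 2*P/(-3 + P) (h(P) = (2*P)/(-3 + P) = 2*P/(-3 + P))
(6*h(-2))*(-8) = (6*(2*(-2)/(-3 - 2)))*(-8) = (6*(2*(-2)/(-5)))*(-8) = (6*(2*(-2)*(-⅕)))*(-8) = (6*(⅘))*(-8) = (24/5)*(-8) = -192/5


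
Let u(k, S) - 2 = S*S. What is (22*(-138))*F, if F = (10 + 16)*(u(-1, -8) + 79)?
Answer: -11445720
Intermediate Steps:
u(k, S) = 2 + S² (u(k, S) = 2 + S*S = 2 + S²)
F = 3770 (F = (10 + 16)*((2 + (-8)²) + 79) = 26*((2 + 64) + 79) = 26*(66 + 79) = 26*145 = 3770)
(22*(-138))*F = (22*(-138))*3770 = -3036*3770 = -11445720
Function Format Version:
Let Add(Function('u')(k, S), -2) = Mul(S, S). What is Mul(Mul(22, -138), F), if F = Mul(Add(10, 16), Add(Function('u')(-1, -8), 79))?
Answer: -11445720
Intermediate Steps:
Function('u')(k, S) = Add(2, Pow(S, 2)) (Function('u')(k, S) = Add(2, Mul(S, S)) = Add(2, Pow(S, 2)))
F = 3770 (F = Mul(Add(10, 16), Add(Add(2, Pow(-8, 2)), 79)) = Mul(26, Add(Add(2, 64), 79)) = Mul(26, Add(66, 79)) = Mul(26, 145) = 3770)
Mul(Mul(22, -138), F) = Mul(Mul(22, -138), 3770) = Mul(-3036, 3770) = -11445720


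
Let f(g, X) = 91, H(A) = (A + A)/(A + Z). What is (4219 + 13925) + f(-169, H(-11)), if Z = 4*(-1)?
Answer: 18235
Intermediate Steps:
Z = -4
H(A) = 2*A/(-4 + A) (H(A) = (A + A)/(A - 4) = (2*A)/(-4 + A) = 2*A/(-4 + A))
(4219 + 13925) + f(-169, H(-11)) = (4219 + 13925) + 91 = 18144 + 91 = 18235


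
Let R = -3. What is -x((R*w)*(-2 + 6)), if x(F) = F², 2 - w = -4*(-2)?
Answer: -5184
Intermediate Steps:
w = -6 (w = 2 - (-4)*(-2) = 2 - 1*8 = 2 - 8 = -6)
-x((R*w)*(-2 + 6)) = -((-3*(-6))*(-2 + 6))² = -(18*4)² = -1*72² = -1*5184 = -5184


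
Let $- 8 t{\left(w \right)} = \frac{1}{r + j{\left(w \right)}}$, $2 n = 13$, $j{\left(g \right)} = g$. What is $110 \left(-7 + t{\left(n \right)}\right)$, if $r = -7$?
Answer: $- \frac{1485}{2} \approx -742.5$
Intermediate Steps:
$n = \frac{13}{2}$ ($n = \frac{1}{2} \cdot 13 = \frac{13}{2} \approx 6.5$)
$t{\left(w \right)} = - \frac{1}{8 \left(-7 + w\right)}$
$110 \left(-7 + t{\left(n \right)}\right) = 110 \left(-7 - \frac{1}{-56 + 8 \cdot \frac{13}{2}}\right) = 110 \left(-7 - \frac{1}{-56 + 52}\right) = 110 \left(-7 - \frac{1}{-4}\right) = 110 \left(-7 - - \frac{1}{4}\right) = 110 \left(-7 + \frac{1}{4}\right) = 110 \left(- \frac{27}{4}\right) = - \frac{1485}{2}$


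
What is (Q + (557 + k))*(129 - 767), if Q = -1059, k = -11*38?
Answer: 586960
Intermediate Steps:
k = -418
(Q + (557 + k))*(129 - 767) = (-1059 + (557 - 418))*(129 - 767) = (-1059 + 139)*(-638) = -920*(-638) = 586960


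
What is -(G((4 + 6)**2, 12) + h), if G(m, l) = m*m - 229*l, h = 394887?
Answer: -402139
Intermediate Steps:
G(m, l) = m**2 - 229*l
-(G((4 + 6)**2, 12) + h) = -((((4 + 6)**2)**2 - 229*12) + 394887) = -(((10**2)**2 - 2748) + 394887) = -((100**2 - 2748) + 394887) = -((10000 - 2748) + 394887) = -(7252 + 394887) = -1*402139 = -402139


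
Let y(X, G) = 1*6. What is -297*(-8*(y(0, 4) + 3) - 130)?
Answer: 59994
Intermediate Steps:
y(X, G) = 6
-297*(-8*(y(0, 4) + 3) - 130) = -297*(-8*(6 + 3) - 130) = -297*(-8*9 - 130) = -297*(-72 - 130) = -297*(-202) = 59994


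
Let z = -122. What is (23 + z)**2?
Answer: 9801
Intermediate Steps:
(23 + z)**2 = (23 - 122)**2 = (-99)**2 = 9801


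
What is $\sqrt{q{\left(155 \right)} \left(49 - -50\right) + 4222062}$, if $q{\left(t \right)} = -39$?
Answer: $3 \sqrt{468689} \approx 2053.8$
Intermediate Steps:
$\sqrt{q{\left(155 \right)} \left(49 - -50\right) + 4222062} = \sqrt{- 39 \left(49 - -50\right) + 4222062} = \sqrt{- 39 \left(49 + 50\right) + 4222062} = \sqrt{\left(-39\right) 99 + 4222062} = \sqrt{-3861 + 4222062} = \sqrt{4218201} = 3 \sqrt{468689}$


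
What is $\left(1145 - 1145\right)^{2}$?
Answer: $0$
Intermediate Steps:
$\left(1145 - 1145\right)^{2} = 0^{2} = 0$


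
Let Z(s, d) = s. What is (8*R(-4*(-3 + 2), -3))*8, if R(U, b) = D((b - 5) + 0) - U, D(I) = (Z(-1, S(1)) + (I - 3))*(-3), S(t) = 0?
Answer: 2048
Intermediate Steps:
D(I) = 12 - 3*I (D(I) = (-1 + (I - 3))*(-3) = (-1 + (-3 + I))*(-3) = (-4 + I)*(-3) = 12 - 3*I)
R(U, b) = 27 - U - 3*b (R(U, b) = (12 - 3*((b - 5) + 0)) - U = (12 - 3*((-5 + b) + 0)) - U = (12 - 3*(-5 + b)) - U = (12 + (15 - 3*b)) - U = (27 - 3*b) - U = 27 - U - 3*b)
(8*R(-4*(-3 + 2), -3))*8 = (8*(27 - (-4)*(-3 + 2) - 3*(-3)))*8 = (8*(27 - (-4)*(-1) + 9))*8 = (8*(27 - 1*4 + 9))*8 = (8*(27 - 4 + 9))*8 = (8*32)*8 = 256*8 = 2048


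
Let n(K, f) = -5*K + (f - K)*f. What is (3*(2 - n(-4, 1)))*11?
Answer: -759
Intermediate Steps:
n(K, f) = -5*K + f*(f - K)
(3*(2 - n(-4, 1)))*11 = (3*(2 - (1² - 5*(-4) - 1*(-4)*1)))*11 = (3*(2 - (1 + 20 + 4)))*11 = (3*(2 - 1*25))*11 = (3*(2 - 25))*11 = (3*(-23))*11 = -69*11 = -759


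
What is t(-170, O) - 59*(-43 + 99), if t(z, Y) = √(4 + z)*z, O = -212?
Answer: -3304 - 170*I*√166 ≈ -3304.0 - 2190.3*I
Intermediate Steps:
t(z, Y) = z*√(4 + z)
t(-170, O) - 59*(-43 + 99) = -170*√(4 - 170) - 59*(-43 + 99) = -170*I*√166 - 59*56 = -170*I*√166 - 3304 = -3304 - 170*I*√166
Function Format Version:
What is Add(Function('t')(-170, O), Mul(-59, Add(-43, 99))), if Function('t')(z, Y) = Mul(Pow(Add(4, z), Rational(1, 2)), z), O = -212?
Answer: Add(-3304, Mul(-170, I, Pow(166, Rational(1, 2)))) ≈ Add(-3304.0, Mul(-2190.3, I))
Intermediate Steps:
Function('t')(z, Y) = Mul(z, Pow(Add(4, z), Rational(1, 2)))
Add(Function('t')(-170, O), Mul(-59, Add(-43, 99))) = Add(Mul(-170, Pow(Add(4, -170), Rational(1, 2))), Mul(-59, Add(-43, 99))) = Add(Mul(-170, Pow(-166, Rational(1, 2))), Mul(-59, 56)) = Add(Mul(-170, Mul(I, Pow(166, Rational(1, 2)))), -3304) = Add(Mul(-170, I, Pow(166, Rational(1, 2))), -3304) = Add(-3304, Mul(-170, I, Pow(166, Rational(1, 2))))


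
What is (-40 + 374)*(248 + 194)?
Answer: 147628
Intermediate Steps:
(-40 + 374)*(248 + 194) = 334*442 = 147628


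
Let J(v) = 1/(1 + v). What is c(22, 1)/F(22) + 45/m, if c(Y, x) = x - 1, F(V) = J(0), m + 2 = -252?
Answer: -45/254 ≈ -0.17717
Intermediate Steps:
m = -254 (m = -2 - 252 = -254)
F(V) = 1 (F(V) = 1/(1 + 0) = 1/1 = 1)
c(Y, x) = -1 + x
c(22, 1)/F(22) + 45/m = (-1 + 1)/1 + 45/(-254) = 0*1 + 45*(-1/254) = 0 - 45/254 = -45/254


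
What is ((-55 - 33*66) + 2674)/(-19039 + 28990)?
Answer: 147/3317 ≈ 0.044317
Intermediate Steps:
((-55 - 33*66) + 2674)/(-19039 + 28990) = ((-55 - 2178) + 2674)/9951 = (-2233 + 2674)*(1/9951) = 441*(1/9951) = 147/3317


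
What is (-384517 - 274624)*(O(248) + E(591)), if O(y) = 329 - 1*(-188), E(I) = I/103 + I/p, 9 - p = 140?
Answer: -4608996643489/13493 ≈ -3.4158e+8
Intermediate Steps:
p = -131 (p = 9 - 1*140 = 9 - 140 = -131)
E(I) = 28*I/13493 (E(I) = I/103 + I/(-131) = I*(1/103) + I*(-1/131) = I/103 - I/131 = 28*I/13493)
O(y) = 517 (O(y) = 329 + 188 = 517)
(-384517 - 274624)*(O(248) + E(591)) = (-384517 - 274624)*(517 + (28/13493)*591) = -659141*(517 + 16548/13493) = -659141*6992429/13493 = -4608996643489/13493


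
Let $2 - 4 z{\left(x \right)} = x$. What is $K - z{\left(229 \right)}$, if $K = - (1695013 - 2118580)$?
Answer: $\frac{1694495}{4} \approx 4.2362 \cdot 10^{5}$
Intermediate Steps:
$z{\left(x \right)} = \frac{1}{2} - \frac{x}{4}$
$K = 423567$ ($K = \left(-1\right) \left(-423567\right) = 423567$)
$K - z{\left(229 \right)} = 423567 - \left(\frac{1}{2} - \frac{229}{4}\right) = 423567 - - \frac{227}{4} = 423567 + \frac{227}{4} = \frac{1694495}{4}$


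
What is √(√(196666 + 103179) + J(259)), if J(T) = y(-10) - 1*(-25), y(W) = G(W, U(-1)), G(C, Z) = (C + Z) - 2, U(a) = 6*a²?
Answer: √(19 + √299845) ≈ 23.803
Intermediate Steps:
G(C, Z) = -2 + C + Z
y(W) = 4 + W (y(W) = -2 + W + 6*(-1)² = -2 + W + 6*1 = -2 + W + 6 = 4 + W)
J(T) = 19 (J(T) = (4 - 10) - 1*(-25) = -6 + 25 = 19)
√(√(196666 + 103179) + J(259)) = √(√(196666 + 103179) + 19) = √(√299845 + 19) = √(19 + √299845)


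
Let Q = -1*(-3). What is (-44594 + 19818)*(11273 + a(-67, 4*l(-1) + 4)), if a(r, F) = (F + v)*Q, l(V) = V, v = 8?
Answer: -279894472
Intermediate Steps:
Q = 3
a(r, F) = 24 + 3*F (a(r, F) = (F + 8)*3 = (8 + F)*3 = 24 + 3*F)
(-44594 + 19818)*(11273 + a(-67, 4*l(-1) + 4)) = (-44594 + 19818)*(11273 + (24 + 3*(4*(-1) + 4))) = -24776*(11273 + (24 + 3*(-4 + 4))) = -24776*(11273 + (24 + 3*0)) = -24776*(11273 + (24 + 0)) = -24776*(11273 + 24) = -24776*11297 = -279894472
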